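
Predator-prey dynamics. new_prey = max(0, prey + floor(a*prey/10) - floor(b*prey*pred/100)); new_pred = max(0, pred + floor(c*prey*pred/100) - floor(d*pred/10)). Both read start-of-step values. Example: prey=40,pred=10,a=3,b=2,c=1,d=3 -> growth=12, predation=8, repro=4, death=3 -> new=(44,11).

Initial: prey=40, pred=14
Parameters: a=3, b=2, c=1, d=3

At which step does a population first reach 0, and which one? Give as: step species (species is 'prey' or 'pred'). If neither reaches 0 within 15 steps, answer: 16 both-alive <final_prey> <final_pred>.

Answer: 16 both-alive 22 9

Derivation:
Step 1: prey: 40+12-11=41; pred: 14+5-4=15
Step 2: prey: 41+12-12=41; pred: 15+6-4=17
Step 3: prey: 41+12-13=40; pred: 17+6-5=18
Step 4: prey: 40+12-14=38; pred: 18+7-5=20
Step 5: prey: 38+11-15=34; pred: 20+7-6=21
Step 6: prey: 34+10-14=30; pred: 21+7-6=22
Step 7: prey: 30+9-13=26; pred: 22+6-6=22
Step 8: prey: 26+7-11=22; pred: 22+5-6=21
Step 9: prey: 22+6-9=19; pred: 21+4-6=19
Step 10: prey: 19+5-7=17; pred: 19+3-5=17
Step 11: prey: 17+5-5=17; pred: 17+2-5=14
Step 12: prey: 17+5-4=18; pred: 14+2-4=12
Step 13: prey: 18+5-4=19; pred: 12+2-3=11
Step 14: prey: 19+5-4=20; pred: 11+2-3=10
Step 15: prey: 20+6-4=22; pred: 10+2-3=9
No extinction within 15 steps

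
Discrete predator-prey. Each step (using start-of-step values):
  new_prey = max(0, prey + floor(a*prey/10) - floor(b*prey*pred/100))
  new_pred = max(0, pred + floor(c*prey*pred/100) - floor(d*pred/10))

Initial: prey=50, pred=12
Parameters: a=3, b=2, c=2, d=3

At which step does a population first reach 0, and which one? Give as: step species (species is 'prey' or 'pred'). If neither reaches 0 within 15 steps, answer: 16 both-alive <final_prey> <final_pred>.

Step 1: prey: 50+15-12=53; pred: 12+12-3=21
Step 2: prey: 53+15-22=46; pred: 21+22-6=37
Step 3: prey: 46+13-34=25; pred: 37+34-11=60
Step 4: prey: 25+7-30=2; pred: 60+30-18=72
Step 5: prey: 2+0-2=0; pred: 72+2-21=53
First extinction: prey at step 5

Answer: 5 prey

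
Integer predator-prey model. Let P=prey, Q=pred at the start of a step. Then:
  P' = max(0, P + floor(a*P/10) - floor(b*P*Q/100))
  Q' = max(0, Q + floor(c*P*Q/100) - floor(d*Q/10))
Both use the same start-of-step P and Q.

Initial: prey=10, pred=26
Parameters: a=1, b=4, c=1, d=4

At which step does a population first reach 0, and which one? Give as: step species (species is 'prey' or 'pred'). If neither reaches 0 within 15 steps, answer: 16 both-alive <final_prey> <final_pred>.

Answer: 16 both-alive 1 2

Derivation:
Step 1: prey: 10+1-10=1; pred: 26+2-10=18
Step 2: prey: 1+0-0=1; pred: 18+0-7=11
Step 3: prey: 1+0-0=1; pred: 11+0-4=7
Step 4: prey: 1+0-0=1; pred: 7+0-2=5
Step 5: prey: 1+0-0=1; pred: 5+0-2=3
Step 6: prey: 1+0-0=1; pred: 3+0-1=2
Step 7: prey: 1+0-0=1; pred: 2+0-0=2
Steps 8-15: state stable at prey=1, pred=2 (no change)
No extinction within 15 steps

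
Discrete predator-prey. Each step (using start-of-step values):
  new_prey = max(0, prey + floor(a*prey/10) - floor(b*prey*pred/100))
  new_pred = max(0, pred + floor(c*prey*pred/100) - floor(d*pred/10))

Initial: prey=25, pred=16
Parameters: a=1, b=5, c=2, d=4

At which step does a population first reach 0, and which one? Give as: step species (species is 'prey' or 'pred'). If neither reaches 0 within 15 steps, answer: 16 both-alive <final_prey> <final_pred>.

Step 1: prey: 25+2-20=7; pred: 16+8-6=18
Step 2: prey: 7+0-6=1; pred: 18+2-7=13
Step 3: prey: 1+0-0=1; pred: 13+0-5=8
Step 4: prey: 1+0-0=1; pred: 8+0-3=5
Step 5: prey: 1+0-0=1; pred: 5+0-2=3
Step 6: prey: 1+0-0=1; pred: 3+0-1=2
Step 7: prey: 1+0-0=1; pred: 2+0-0=2
Steps 8-15: state stable at prey=1, pred=2 (no change)
No extinction within 15 steps

Answer: 16 both-alive 1 2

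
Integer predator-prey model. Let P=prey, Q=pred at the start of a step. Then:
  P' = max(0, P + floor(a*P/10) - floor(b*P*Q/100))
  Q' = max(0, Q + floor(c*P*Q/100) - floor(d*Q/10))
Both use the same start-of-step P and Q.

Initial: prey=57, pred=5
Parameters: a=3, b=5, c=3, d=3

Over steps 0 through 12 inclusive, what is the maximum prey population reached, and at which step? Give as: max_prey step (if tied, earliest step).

Answer: 60 1

Derivation:
Step 1: prey: 57+17-14=60; pred: 5+8-1=12
Step 2: prey: 60+18-36=42; pred: 12+21-3=30
Step 3: prey: 42+12-63=0; pred: 30+37-9=58
Step 4: prey: 0+0-0=0; pred: 58+0-17=41
Step 5: prey: 0+0-0=0; pred: 41+0-12=29
Step 6: prey: 0+0-0=0; pred: 29+0-8=21
Step 7: prey: 0+0-0=0; pred: 21+0-6=15
Step 8: prey: 0+0-0=0; pred: 15+0-4=11
Step 9: prey: 0+0-0=0; pred: 11+0-3=8
Step 10: prey: 0+0-0=0; pred: 8+0-2=6
Step 11: prey: 0+0-0=0; pred: 6+0-1=5
Step 12: prey: 0+0-0=0; pred: 5+0-1=4
Max prey = 60 at step 1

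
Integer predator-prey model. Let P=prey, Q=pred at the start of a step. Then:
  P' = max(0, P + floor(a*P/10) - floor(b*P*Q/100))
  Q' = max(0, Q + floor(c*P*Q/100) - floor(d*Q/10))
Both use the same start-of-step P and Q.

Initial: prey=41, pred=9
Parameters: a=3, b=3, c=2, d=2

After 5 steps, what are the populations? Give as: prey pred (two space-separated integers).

Step 1: prey: 41+12-11=42; pred: 9+7-1=15
Step 2: prey: 42+12-18=36; pred: 15+12-3=24
Step 3: prey: 36+10-25=21; pred: 24+17-4=37
Step 4: prey: 21+6-23=4; pred: 37+15-7=45
Step 5: prey: 4+1-5=0; pred: 45+3-9=39

Answer: 0 39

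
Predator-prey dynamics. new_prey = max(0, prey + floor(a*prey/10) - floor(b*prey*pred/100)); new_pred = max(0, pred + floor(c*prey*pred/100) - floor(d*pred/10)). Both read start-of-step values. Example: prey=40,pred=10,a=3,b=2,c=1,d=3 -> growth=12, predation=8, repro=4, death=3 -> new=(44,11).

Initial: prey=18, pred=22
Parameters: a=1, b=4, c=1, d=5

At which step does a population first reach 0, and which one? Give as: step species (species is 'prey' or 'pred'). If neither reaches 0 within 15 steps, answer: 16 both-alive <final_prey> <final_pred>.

Step 1: prey: 18+1-15=4; pred: 22+3-11=14
Step 2: prey: 4+0-2=2; pred: 14+0-7=7
Step 3: prey: 2+0-0=2; pred: 7+0-3=4
Step 4: prey: 2+0-0=2; pred: 4+0-2=2
Step 5: prey: 2+0-0=2; pred: 2+0-1=1
Step 6: prey: 2+0-0=2; pred: 1+0-0=1
Steps 7-15: state stable at prey=2, pred=1 (no change)
No extinction within 15 steps

Answer: 16 both-alive 2 1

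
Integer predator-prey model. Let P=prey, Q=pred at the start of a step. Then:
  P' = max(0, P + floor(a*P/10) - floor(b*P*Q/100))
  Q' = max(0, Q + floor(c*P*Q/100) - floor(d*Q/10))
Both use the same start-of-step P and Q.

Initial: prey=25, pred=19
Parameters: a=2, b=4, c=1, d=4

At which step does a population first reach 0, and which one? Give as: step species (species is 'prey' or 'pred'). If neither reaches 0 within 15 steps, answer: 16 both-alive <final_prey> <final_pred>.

Step 1: prey: 25+5-19=11; pred: 19+4-7=16
Step 2: prey: 11+2-7=6; pred: 16+1-6=11
Step 3: prey: 6+1-2=5; pred: 11+0-4=7
Step 4: prey: 5+1-1=5; pred: 7+0-2=5
Step 5: prey: 5+1-1=5; pred: 5+0-2=3
Step 6: prey: 5+1-0=6; pred: 3+0-1=2
Step 7: prey: 6+1-0=7; pred: 2+0-0=2
Step 8: prey: 7+1-0=8; pred: 2+0-0=2
Step 9: prey: 8+1-0=9; pred: 2+0-0=2
Step 10: prey: 9+1-0=10; pred: 2+0-0=2
Step 11: prey: 10+2-0=12; pred: 2+0-0=2
Step 12: prey: 12+2-0=14; pred: 2+0-0=2
Step 13: prey: 14+2-1=15; pred: 2+0-0=2
Step 14: prey: 15+3-1=17; pred: 2+0-0=2
Step 15: prey: 17+3-1=19; pred: 2+0-0=2
No extinction within 15 steps

Answer: 16 both-alive 19 2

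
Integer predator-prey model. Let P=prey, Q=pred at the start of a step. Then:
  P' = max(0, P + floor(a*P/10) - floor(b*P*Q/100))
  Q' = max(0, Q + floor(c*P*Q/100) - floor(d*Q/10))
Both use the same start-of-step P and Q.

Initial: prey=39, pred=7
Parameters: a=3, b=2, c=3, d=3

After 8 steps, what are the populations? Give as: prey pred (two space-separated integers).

Answer: 0 31

Derivation:
Step 1: prey: 39+11-5=45; pred: 7+8-2=13
Step 2: prey: 45+13-11=47; pred: 13+17-3=27
Step 3: prey: 47+14-25=36; pred: 27+38-8=57
Step 4: prey: 36+10-41=5; pred: 57+61-17=101
Step 5: prey: 5+1-10=0; pred: 101+15-30=86
Step 6: prey: 0+0-0=0; pred: 86+0-25=61
Step 7: prey: 0+0-0=0; pred: 61+0-18=43
Step 8: prey: 0+0-0=0; pred: 43+0-12=31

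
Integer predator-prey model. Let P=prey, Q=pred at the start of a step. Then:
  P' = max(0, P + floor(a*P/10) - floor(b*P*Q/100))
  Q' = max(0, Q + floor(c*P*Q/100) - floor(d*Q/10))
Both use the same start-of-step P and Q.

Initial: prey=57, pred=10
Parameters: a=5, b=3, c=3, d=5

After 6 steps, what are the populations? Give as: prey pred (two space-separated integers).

Answer: 0 16

Derivation:
Step 1: prey: 57+28-17=68; pred: 10+17-5=22
Step 2: prey: 68+34-44=58; pred: 22+44-11=55
Step 3: prey: 58+29-95=0; pred: 55+95-27=123
Step 4: prey: 0+0-0=0; pred: 123+0-61=62
Step 5: prey: 0+0-0=0; pred: 62+0-31=31
Step 6: prey: 0+0-0=0; pred: 31+0-15=16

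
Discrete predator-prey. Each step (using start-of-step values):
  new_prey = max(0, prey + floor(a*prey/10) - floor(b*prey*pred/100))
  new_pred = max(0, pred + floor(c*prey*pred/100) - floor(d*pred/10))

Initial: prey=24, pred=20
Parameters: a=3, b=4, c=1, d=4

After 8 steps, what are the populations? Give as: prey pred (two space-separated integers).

Answer: 15 2

Derivation:
Step 1: prey: 24+7-19=12; pred: 20+4-8=16
Step 2: prey: 12+3-7=8; pred: 16+1-6=11
Step 3: prey: 8+2-3=7; pred: 11+0-4=7
Step 4: prey: 7+2-1=8; pred: 7+0-2=5
Step 5: prey: 8+2-1=9; pred: 5+0-2=3
Step 6: prey: 9+2-1=10; pred: 3+0-1=2
Step 7: prey: 10+3-0=13; pred: 2+0-0=2
Step 8: prey: 13+3-1=15; pred: 2+0-0=2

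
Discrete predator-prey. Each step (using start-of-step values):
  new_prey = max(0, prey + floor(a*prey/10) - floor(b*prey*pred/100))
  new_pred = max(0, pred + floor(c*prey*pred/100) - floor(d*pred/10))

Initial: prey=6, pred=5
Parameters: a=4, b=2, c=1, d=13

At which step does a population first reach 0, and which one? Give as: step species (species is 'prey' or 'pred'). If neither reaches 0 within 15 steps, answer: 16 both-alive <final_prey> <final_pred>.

Step 1: prey: 6+2-0=8; pred: 5+0-6=0
First extinction: pred at step 1

Answer: 1 pred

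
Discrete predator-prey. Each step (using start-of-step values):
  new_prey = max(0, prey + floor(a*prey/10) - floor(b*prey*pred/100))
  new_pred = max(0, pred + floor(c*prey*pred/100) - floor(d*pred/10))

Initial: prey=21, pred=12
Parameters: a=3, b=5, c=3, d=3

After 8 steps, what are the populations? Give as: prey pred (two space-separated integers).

Step 1: prey: 21+6-12=15; pred: 12+7-3=16
Step 2: prey: 15+4-12=7; pred: 16+7-4=19
Step 3: prey: 7+2-6=3; pred: 19+3-5=17
Step 4: prey: 3+0-2=1; pred: 17+1-5=13
Step 5: prey: 1+0-0=1; pred: 13+0-3=10
Step 6: prey: 1+0-0=1; pred: 10+0-3=7
Step 7: prey: 1+0-0=1; pred: 7+0-2=5
Step 8: prey: 1+0-0=1; pred: 5+0-1=4

Answer: 1 4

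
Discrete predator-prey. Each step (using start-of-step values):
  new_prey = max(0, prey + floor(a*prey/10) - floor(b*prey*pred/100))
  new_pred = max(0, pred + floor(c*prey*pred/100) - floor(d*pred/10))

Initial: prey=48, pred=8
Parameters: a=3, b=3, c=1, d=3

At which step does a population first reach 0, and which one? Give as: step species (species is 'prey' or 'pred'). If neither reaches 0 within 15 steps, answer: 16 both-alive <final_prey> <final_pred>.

Step 1: prey: 48+14-11=51; pred: 8+3-2=9
Step 2: prey: 51+15-13=53; pred: 9+4-2=11
Step 3: prey: 53+15-17=51; pred: 11+5-3=13
Step 4: prey: 51+15-19=47; pred: 13+6-3=16
Step 5: prey: 47+14-22=39; pred: 16+7-4=19
Step 6: prey: 39+11-22=28; pred: 19+7-5=21
Step 7: prey: 28+8-17=19; pred: 21+5-6=20
Step 8: prey: 19+5-11=13; pred: 20+3-6=17
Step 9: prey: 13+3-6=10; pred: 17+2-5=14
Step 10: prey: 10+3-4=9; pred: 14+1-4=11
Step 11: prey: 9+2-2=9; pred: 11+0-3=8
Step 12: prey: 9+2-2=9; pred: 8+0-2=6
Step 13: prey: 9+2-1=10; pred: 6+0-1=5
Step 14: prey: 10+3-1=12; pred: 5+0-1=4
Step 15: prey: 12+3-1=14; pred: 4+0-1=3
No extinction within 15 steps

Answer: 16 both-alive 14 3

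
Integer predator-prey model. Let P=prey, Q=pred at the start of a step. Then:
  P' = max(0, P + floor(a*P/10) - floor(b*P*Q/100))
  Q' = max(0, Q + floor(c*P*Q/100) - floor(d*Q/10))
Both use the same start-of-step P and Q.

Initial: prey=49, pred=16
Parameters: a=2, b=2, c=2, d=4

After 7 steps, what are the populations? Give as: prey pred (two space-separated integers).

Answer: 2 11

Derivation:
Step 1: prey: 49+9-15=43; pred: 16+15-6=25
Step 2: prey: 43+8-21=30; pred: 25+21-10=36
Step 3: prey: 30+6-21=15; pred: 36+21-14=43
Step 4: prey: 15+3-12=6; pred: 43+12-17=38
Step 5: prey: 6+1-4=3; pred: 38+4-15=27
Step 6: prey: 3+0-1=2; pred: 27+1-10=18
Step 7: prey: 2+0-0=2; pred: 18+0-7=11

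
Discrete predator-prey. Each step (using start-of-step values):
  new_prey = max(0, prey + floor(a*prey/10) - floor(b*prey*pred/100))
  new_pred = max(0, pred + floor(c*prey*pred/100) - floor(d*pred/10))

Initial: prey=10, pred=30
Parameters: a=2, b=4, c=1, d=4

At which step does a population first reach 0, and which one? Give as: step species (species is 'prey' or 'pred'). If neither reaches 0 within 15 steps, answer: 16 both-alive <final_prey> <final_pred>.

Answer: 1 prey

Derivation:
Step 1: prey: 10+2-12=0; pred: 30+3-12=21
First extinction: prey at step 1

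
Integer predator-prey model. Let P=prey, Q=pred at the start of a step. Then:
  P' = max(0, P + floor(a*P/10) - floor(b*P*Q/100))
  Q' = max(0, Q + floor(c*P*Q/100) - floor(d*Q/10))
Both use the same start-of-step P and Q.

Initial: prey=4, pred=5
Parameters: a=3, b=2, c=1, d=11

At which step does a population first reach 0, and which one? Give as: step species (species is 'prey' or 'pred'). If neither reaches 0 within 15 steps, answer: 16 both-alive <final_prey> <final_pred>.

Answer: 1 pred

Derivation:
Step 1: prey: 4+1-0=5; pred: 5+0-5=0
First extinction: pred at step 1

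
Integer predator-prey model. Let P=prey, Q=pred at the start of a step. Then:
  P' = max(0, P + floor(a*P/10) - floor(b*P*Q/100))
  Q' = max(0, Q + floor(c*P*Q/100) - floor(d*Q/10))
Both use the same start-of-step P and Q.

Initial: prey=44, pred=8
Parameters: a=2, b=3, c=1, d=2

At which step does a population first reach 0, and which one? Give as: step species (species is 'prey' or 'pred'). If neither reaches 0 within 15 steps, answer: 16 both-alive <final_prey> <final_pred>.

Step 1: prey: 44+8-10=42; pred: 8+3-1=10
Step 2: prey: 42+8-12=38; pred: 10+4-2=12
Step 3: prey: 38+7-13=32; pred: 12+4-2=14
Step 4: prey: 32+6-13=25; pred: 14+4-2=16
Step 5: prey: 25+5-12=18; pred: 16+4-3=17
Step 6: prey: 18+3-9=12; pred: 17+3-3=17
Step 7: prey: 12+2-6=8; pred: 17+2-3=16
Step 8: prey: 8+1-3=6; pred: 16+1-3=14
Step 9: prey: 6+1-2=5; pred: 14+0-2=12
Step 10: prey: 5+1-1=5; pred: 12+0-2=10
Step 11: prey: 5+1-1=5; pred: 10+0-2=8
Step 12: prey: 5+1-1=5; pred: 8+0-1=7
Step 13: prey: 5+1-1=5; pred: 7+0-1=6
Step 14: prey: 5+1-0=6; pred: 6+0-1=5
Step 15: prey: 6+1-0=7; pred: 5+0-1=4
No extinction within 15 steps

Answer: 16 both-alive 7 4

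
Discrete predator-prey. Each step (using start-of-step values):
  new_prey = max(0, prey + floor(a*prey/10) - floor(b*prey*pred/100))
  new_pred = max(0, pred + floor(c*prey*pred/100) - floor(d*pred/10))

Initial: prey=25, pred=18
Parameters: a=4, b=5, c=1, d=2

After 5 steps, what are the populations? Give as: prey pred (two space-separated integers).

Step 1: prey: 25+10-22=13; pred: 18+4-3=19
Step 2: prey: 13+5-12=6; pred: 19+2-3=18
Step 3: prey: 6+2-5=3; pred: 18+1-3=16
Step 4: prey: 3+1-2=2; pred: 16+0-3=13
Step 5: prey: 2+0-1=1; pred: 13+0-2=11

Answer: 1 11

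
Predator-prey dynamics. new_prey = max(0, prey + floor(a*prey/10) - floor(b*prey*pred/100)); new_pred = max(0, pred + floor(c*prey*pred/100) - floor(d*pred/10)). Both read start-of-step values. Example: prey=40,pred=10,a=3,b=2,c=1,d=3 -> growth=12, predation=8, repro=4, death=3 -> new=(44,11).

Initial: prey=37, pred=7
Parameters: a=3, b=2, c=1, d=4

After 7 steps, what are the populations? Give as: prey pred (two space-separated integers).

Answer: 80 19

Derivation:
Step 1: prey: 37+11-5=43; pred: 7+2-2=7
Step 2: prey: 43+12-6=49; pred: 7+3-2=8
Step 3: prey: 49+14-7=56; pred: 8+3-3=8
Step 4: prey: 56+16-8=64; pred: 8+4-3=9
Step 5: prey: 64+19-11=72; pred: 9+5-3=11
Step 6: prey: 72+21-15=78; pred: 11+7-4=14
Step 7: prey: 78+23-21=80; pred: 14+10-5=19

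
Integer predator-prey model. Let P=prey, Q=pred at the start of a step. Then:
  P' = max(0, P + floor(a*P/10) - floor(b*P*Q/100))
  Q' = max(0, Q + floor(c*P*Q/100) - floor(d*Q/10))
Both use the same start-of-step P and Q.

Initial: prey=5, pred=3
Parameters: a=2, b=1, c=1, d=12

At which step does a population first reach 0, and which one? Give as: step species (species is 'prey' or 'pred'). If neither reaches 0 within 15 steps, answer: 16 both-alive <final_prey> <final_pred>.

Answer: 1 pred

Derivation:
Step 1: prey: 5+1-0=6; pred: 3+0-3=0
First extinction: pred at step 1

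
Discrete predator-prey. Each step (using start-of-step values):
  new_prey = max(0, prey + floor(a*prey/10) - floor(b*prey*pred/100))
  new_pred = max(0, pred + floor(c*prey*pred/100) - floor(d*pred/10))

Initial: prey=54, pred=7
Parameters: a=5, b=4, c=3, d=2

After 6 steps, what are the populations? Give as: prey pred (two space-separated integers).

Step 1: prey: 54+27-15=66; pred: 7+11-1=17
Step 2: prey: 66+33-44=55; pred: 17+33-3=47
Step 3: prey: 55+27-103=0; pred: 47+77-9=115
Step 4: prey: 0+0-0=0; pred: 115+0-23=92
Step 5: prey: 0+0-0=0; pred: 92+0-18=74
Step 6: prey: 0+0-0=0; pred: 74+0-14=60

Answer: 0 60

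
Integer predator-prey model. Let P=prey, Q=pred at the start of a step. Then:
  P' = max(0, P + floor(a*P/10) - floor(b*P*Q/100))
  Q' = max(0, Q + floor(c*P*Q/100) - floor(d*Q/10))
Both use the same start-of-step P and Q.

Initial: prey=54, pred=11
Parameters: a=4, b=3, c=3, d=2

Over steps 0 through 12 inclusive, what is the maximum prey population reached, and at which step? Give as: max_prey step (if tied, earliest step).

Step 1: prey: 54+21-17=58; pred: 11+17-2=26
Step 2: prey: 58+23-45=36; pred: 26+45-5=66
Step 3: prey: 36+14-71=0; pred: 66+71-13=124
Step 4: prey: 0+0-0=0; pred: 124+0-24=100
Step 5: prey: 0+0-0=0; pred: 100+0-20=80
Step 6: prey: 0+0-0=0; pred: 80+0-16=64
Step 7: prey: 0+0-0=0; pred: 64+0-12=52
Step 8: prey: 0+0-0=0; pred: 52+0-10=42
Step 9: prey: 0+0-0=0; pred: 42+0-8=34
Step 10: prey: 0+0-0=0; pred: 34+0-6=28
Step 11: prey: 0+0-0=0; pred: 28+0-5=23
Step 12: prey: 0+0-0=0; pred: 23+0-4=19
Max prey = 58 at step 1

Answer: 58 1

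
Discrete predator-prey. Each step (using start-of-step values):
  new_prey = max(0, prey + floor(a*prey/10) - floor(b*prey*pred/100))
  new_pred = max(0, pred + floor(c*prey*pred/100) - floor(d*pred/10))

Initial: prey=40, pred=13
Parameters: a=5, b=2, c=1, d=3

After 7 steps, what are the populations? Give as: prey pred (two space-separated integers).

Answer: 11 64

Derivation:
Step 1: prey: 40+20-10=50; pred: 13+5-3=15
Step 2: prey: 50+25-15=60; pred: 15+7-4=18
Step 3: prey: 60+30-21=69; pred: 18+10-5=23
Step 4: prey: 69+34-31=72; pred: 23+15-6=32
Step 5: prey: 72+36-46=62; pred: 32+23-9=46
Step 6: prey: 62+31-57=36; pred: 46+28-13=61
Step 7: prey: 36+18-43=11; pred: 61+21-18=64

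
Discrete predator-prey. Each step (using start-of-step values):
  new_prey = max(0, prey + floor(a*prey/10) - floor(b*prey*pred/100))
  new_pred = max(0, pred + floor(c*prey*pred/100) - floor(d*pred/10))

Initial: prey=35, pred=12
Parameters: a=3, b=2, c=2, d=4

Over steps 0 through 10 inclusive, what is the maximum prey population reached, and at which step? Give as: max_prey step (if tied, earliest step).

Answer: 37 1

Derivation:
Step 1: prey: 35+10-8=37; pred: 12+8-4=16
Step 2: prey: 37+11-11=37; pred: 16+11-6=21
Step 3: prey: 37+11-15=33; pred: 21+15-8=28
Step 4: prey: 33+9-18=24; pred: 28+18-11=35
Step 5: prey: 24+7-16=15; pred: 35+16-14=37
Step 6: prey: 15+4-11=8; pred: 37+11-14=34
Step 7: prey: 8+2-5=5; pred: 34+5-13=26
Step 8: prey: 5+1-2=4; pred: 26+2-10=18
Step 9: prey: 4+1-1=4; pred: 18+1-7=12
Step 10: prey: 4+1-0=5; pred: 12+0-4=8
Max prey = 37 at step 1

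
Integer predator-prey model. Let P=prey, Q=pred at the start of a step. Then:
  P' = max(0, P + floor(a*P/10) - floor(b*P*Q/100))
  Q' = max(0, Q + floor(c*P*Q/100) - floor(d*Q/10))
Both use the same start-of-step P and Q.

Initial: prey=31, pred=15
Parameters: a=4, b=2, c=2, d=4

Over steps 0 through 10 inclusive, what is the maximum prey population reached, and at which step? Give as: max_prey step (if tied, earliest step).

Step 1: prey: 31+12-9=34; pred: 15+9-6=18
Step 2: prey: 34+13-12=35; pred: 18+12-7=23
Step 3: prey: 35+14-16=33; pred: 23+16-9=30
Step 4: prey: 33+13-19=27; pred: 30+19-12=37
Step 5: prey: 27+10-19=18; pred: 37+19-14=42
Step 6: prey: 18+7-15=10; pred: 42+15-16=41
Step 7: prey: 10+4-8=6; pred: 41+8-16=33
Step 8: prey: 6+2-3=5; pred: 33+3-13=23
Step 9: prey: 5+2-2=5; pred: 23+2-9=16
Step 10: prey: 5+2-1=6; pred: 16+1-6=11
Max prey = 35 at step 2

Answer: 35 2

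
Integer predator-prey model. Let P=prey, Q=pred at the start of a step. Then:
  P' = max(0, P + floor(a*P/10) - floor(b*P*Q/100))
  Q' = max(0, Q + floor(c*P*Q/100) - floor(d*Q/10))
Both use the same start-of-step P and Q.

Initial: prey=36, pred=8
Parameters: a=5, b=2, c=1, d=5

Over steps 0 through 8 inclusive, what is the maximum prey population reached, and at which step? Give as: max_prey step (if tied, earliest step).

Step 1: prey: 36+18-5=49; pred: 8+2-4=6
Step 2: prey: 49+24-5=68; pred: 6+2-3=5
Step 3: prey: 68+34-6=96; pred: 5+3-2=6
Step 4: prey: 96+48-11=133; pred: 6+5-3=8
Step 5: prey: 133+66-21=178; pred: 8+10-4=14
Step 6: prey: 178+89-49=218; pred: 14+24-7=31
Step 7: prey: 218+109-135=192; pred: 31+67-15=83
Step 8: prey: 192+96-318=0; pred: 83+159-41=201
Max prey = 218 at step 6

Answer: 218 6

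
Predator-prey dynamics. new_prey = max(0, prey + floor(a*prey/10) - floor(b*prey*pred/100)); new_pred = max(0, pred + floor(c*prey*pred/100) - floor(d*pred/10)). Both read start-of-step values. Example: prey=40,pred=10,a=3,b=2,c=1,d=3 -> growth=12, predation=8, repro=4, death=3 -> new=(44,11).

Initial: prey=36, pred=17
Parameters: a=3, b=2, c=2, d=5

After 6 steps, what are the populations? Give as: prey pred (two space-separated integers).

Answer: 12 18

Derivation:
Step 1: prey: 36+10-12=34; pred: 17+12-8=21
Step 2: prey: 34+10-14=30; pred: 21+14-10=25
Step 3: prey: 30+9-15=24; pred: 25+15-12=28
Step 4: prey: 24+7-13=18; pred: 28+13-14=27
Step 5: prey: 18+5-9=14; pred: 27+9-13=23
Step 6: prey: 14+4-6=12; pred: 23+6-11=18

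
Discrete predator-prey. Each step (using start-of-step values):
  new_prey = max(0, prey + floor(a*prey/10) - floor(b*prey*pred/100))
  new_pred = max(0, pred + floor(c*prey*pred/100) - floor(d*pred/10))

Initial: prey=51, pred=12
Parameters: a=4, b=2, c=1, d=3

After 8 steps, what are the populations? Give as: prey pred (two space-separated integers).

Step 1: prey: 51+20-12=59; pred: 12+6-3=15
Step 2: prey: 59+23-17=65; pred: 15+8-4=19
Step 3: prey: 65+26-24=67; pred: 19+12-5=26
Step 4: prey: 67+26-34=59; pred: 26+17-7=36
Step 5: prey: 59+23-42=40; pred: 36+21-10=47
Step 6: prey: 40+16-37=19; pred: 47+18-14=51
Step 7: prey: 19+7-19=7; pred: 51+9-15=45
Step 8: prey: 7+2-6=3; pred: 45+3-13=35

Answer: 3 35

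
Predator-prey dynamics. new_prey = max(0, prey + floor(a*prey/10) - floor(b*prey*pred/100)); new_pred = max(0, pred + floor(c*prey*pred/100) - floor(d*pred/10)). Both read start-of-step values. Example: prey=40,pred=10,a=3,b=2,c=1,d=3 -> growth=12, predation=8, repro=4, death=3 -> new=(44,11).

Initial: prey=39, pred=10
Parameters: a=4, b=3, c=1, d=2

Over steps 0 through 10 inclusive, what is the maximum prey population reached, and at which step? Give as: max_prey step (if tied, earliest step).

Answer: 47 3

Derivation:
Step 1: prey: 39+15-11=43; pred: 10+3-2=11
Step 2: prey: 43+17-14=46; pred: 11+4-2=13
Step 3: prey: 46+18-17=47; pred: 13+5-2=16
Step 4: prey: 47+18-22=43; pred: 16+7-3=20
Step 5: prey: 43+17-25=35; pred: 20+8-4=24
Step 6: prey: 35+14-25=24; pred: 24+8-4=28
Step 7: prey: 24+9-20=13; pred: 28+6-5=29
Step 8: prey: 13+5-11=7; pred: 29+3-5=27
Step 9: prey: 7+2-5=4; pred: 27+1-5=23
Step 10: prey: 4+1-2=3; pred: 23+0-4=19
Max prey = 47 at step 3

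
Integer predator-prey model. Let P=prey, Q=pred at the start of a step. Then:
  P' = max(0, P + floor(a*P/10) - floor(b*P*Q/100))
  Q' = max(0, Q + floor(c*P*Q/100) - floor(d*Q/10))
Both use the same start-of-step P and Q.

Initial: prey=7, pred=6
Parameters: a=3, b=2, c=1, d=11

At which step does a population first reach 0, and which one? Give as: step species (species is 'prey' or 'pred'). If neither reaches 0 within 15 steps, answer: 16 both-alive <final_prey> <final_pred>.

Step 1: prey: 7+2-0=9; pred: 6+0-6=0
First extinction: pred at step 1

Answer: 1 pred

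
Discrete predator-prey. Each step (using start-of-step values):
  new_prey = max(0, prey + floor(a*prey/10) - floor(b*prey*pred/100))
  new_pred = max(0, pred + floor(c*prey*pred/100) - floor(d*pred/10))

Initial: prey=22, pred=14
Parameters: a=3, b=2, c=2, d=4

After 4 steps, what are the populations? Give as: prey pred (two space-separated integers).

Answer: 22 15

Derivation:
Step 1: prey: 22+6-6=22; pred: 14+6-5=15
Step 2: prey: 22+6-6=22; pred: 15+6-6=15
Step 3: prey: 22+6-6=22; pred: 15+6-6=15
Step 4: prey: 22+6-6=22; pred: 15+6-6=15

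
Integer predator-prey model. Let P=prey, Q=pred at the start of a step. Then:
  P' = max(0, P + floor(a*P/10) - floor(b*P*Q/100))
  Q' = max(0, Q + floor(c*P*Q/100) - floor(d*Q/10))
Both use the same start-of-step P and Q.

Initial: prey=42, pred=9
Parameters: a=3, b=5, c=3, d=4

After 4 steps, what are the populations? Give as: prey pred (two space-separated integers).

Answer: 0 19

Derivation:
Step 1: prey: 42+12-18=36; pred: 9+11-3=17
Step 2: prey: 36+10-30=16; pred: 17+18-6=29
Step 3: prey: 16+4-23=0; pred: 29+13-11=31
Step 4: prey: 0+0-0=0; pred: 31+0-12=19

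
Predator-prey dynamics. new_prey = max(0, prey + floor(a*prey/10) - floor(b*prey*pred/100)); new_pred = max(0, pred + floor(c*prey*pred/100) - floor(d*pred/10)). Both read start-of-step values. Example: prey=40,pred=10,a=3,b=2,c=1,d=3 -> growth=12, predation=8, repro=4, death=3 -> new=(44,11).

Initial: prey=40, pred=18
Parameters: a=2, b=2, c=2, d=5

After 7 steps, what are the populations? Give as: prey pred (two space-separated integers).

Answer: 7 7

Derivation:
Step 1: prey: 40+8-14=34; pred: 18+14-9=23
Step 2: prey: 34+6-15=25; pred: 23+15-11=27
Step 3: prey: 25+5-13=17; pred: 27+13-13=27
Step 4: prey: 17+3-9=11; pred: 27+9-13=23
Step 5: prey: 11+2-5=8; pred: 23+5-11=17
Step 6: prey: 8+1-2=7; pred: 17+2-8=11
Step 7: prey: 7+1-1=7; pred: 11+1-5=7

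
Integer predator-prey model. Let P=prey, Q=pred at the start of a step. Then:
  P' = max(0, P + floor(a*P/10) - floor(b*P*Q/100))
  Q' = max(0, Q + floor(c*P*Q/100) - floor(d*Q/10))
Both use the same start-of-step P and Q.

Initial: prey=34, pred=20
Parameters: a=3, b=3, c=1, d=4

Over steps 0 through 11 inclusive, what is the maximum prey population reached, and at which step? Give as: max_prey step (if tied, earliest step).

Step 1: prey: 34+10-20=24; pred: 20+6-8=18
Step 2: prey: 24+7-12=19; pred: 18+4-7=15
Step 3: prey: 19+5-8=16; pred: 15+2-6=11
Step 4: prey: 16+4-5=15; pred: 11+1-4=8
Step 5: prey: 15+4-3=16; pred: 8+1-3=6
Step 6: prey: 16+4-2=18; pred: 6+0-2=4
Step 7: prey: 18+5-2=21; pred: 4+0-1=3
Step 8: prey: 21+6-1=26; pred: 3+0-1=2
Step 9: prey: 26+7-1=32; pred: 2+0-0=2
Step 10: prey: 32+9-1=40; pred: 2+0-0=2
Step 11: prey: 40+12-2=50; pred: 2+0-0=2
Max prey = 50 at step 11

Answer: 50 11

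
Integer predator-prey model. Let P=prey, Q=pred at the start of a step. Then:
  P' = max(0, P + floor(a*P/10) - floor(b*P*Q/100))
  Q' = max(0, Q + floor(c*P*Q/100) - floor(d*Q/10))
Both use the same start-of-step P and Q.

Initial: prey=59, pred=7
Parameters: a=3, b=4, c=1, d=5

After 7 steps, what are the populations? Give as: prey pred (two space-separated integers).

Answer: 54 8

Derivation:
Step 1: prey: 59+17-16=60; pred: 7+4-3=8
Step 2: prey: 60+18-19=59; pred: 8+4-4=8
Step 3: prey: 59+17-18=58; pred: 8+4-4=8
Step 4: prey: 58+17-18=57; pred: 8+4-4=8
Step 5: prey: 57+17-18=56; pred: 8+4-4=8
Step 6: prey: 56+16-17=55; pred: 8+4-4=8
Step 7: prey: 55+16-17=54; pred: 8+4-4=8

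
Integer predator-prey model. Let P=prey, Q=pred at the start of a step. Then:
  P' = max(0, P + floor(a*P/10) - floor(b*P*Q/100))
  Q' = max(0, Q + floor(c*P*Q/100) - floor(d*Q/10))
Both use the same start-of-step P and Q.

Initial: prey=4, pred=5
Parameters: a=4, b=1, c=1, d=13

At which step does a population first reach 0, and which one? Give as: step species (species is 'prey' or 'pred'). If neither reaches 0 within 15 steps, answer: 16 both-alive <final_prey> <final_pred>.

Step 1: prey: 4+1-0=5; pred: 5+0-6=0
First extinction: pred at step 1

Answer: 1 pred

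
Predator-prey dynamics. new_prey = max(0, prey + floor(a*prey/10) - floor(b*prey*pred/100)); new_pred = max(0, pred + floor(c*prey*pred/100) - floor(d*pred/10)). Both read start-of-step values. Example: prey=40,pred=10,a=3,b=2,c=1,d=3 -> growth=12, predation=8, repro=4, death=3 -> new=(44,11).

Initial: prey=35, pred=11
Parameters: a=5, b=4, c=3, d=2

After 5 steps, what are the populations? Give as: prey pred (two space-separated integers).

Answer: 0 39

Derivation:
Step 1: prey: 35+17-15=37; pred: 11+11-2=20
Step 2: prey: 37+18-29=26; pred: 20+22-4=38
Step 3: prey: 26+13-39=0; pred: 38+29-7=60
Step 4: prey: 0+0-0=0; pred: 60+0-12=48
Step 5: prey: 0+0-0=0; pred: 48+0-9=39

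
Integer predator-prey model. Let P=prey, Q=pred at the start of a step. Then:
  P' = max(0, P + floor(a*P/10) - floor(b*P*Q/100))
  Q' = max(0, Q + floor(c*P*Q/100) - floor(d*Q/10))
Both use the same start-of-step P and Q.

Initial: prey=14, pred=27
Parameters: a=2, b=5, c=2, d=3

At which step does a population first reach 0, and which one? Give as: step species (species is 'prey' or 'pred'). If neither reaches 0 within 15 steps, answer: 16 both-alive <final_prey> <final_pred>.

Step 1: prey: 14+2-18=0; pred: 27+7-8=26
First extinction: prey at step 1

Answer: 1 prey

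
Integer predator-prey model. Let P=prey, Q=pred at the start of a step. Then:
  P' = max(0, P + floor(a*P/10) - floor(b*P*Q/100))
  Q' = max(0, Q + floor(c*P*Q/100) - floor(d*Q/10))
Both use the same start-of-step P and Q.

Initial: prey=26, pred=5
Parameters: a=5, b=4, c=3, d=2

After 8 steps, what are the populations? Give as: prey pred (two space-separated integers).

Step 1: prey: 26+13-5=34; pred: 5+3-1=7
Step 2: prey: 34+17-9=42; pred: 7+7-1=13
Step 3: prey: 42+21-21=42; pred: 13+16-2=27
Step 4: prey: 42+21-45=18; pred: 27+34-5=56
Step 5: prey: 18+9-40=0; pred: 56+30-11=75
Step 6: prey: 0+0-0=0; pred: 75+0-15=60
Step 7: prey: 0+0-0=0; pred: 60+0-12=48
Step 8: prey: 0+0-0=0; pred: 48+0-9=39

Answer: 0 39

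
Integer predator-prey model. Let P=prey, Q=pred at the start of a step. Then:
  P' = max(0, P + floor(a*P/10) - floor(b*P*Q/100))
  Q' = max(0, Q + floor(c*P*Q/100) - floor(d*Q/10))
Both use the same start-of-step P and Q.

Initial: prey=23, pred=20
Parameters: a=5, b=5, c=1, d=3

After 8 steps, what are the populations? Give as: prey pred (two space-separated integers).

Step 1: prey: 23+11-23=11; pred: 20+4-6=18
Step 2: prey: 11+5-9=7; pred: 18+1-5=14
Step 3: prey: 7+3-4=6; pred: 14+0-4=10
Step 4: prey: 6+3-3=6; pred: 10+0-3=7
Step 5: prey: 6+3-2=7; pred: 7+0-2=5
Step 6: prey: 7+3-1=9; pred: 5+0-1=4
Step 7: prey: 9+4-1=12; pred: 4+0-1=3
Step 8: prey: 12+6-1=17; pred: 3+0-0=3

Answer: 17 3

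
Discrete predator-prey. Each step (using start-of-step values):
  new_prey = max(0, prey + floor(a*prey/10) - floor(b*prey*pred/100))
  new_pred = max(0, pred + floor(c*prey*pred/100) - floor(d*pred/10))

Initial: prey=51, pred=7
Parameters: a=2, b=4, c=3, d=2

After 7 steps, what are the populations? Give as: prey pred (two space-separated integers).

Answer: 0 24

Derivation:
Step 1: prey: 51+10-14=47; pred: 7+10-1=16
Step 2: prey: 47+9-30=26; pred: 16+22-3=35
Step 3: prey: 26+5-36=0; pred: 35+27-7=55
Step 4: prey: 0+0-0=0; pred: 55+0-11=44
Step 5: prey: 0+0-0=0; pred: 44+0-8=36
Step 6: prey: 0+0-0=0; pred: 36+0-7=29
Step 7: prey: 0+0-0=0; pred: 29+0-5=24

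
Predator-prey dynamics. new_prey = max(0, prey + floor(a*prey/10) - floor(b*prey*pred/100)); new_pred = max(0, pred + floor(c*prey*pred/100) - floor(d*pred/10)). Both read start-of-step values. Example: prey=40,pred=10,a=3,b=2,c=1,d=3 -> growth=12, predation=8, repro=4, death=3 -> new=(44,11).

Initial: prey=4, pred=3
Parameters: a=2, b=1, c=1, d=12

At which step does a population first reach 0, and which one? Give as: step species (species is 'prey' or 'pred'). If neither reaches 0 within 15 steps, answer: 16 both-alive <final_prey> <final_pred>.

Step 1: prey: 4+0-0=4; pred: 3+0-3=0
First extinction: pred at step 1

Answer: 1 pred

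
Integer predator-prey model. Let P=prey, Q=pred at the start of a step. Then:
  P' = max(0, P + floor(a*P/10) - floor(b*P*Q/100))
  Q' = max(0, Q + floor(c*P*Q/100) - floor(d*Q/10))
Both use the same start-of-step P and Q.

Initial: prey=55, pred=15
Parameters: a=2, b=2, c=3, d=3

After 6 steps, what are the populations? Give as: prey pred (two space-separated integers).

Answer: 0 39

Derivation:
Step 1: prey: 55+11-16=50; pred: 15+24-4=35
Step 2: prey: 50+10-35=25; pred: 35+52-10=77
Step 3: prey: 25+5-38=0; pred: 77+57-23=111
Step 4: prey: 0+0-0=0; pred: 111+0-33=78
Step 5: prey: 0+0-0=0; pred: 78+0-23=55
Step 6: prey: 0+0-0=0; pred: 55+0-16=39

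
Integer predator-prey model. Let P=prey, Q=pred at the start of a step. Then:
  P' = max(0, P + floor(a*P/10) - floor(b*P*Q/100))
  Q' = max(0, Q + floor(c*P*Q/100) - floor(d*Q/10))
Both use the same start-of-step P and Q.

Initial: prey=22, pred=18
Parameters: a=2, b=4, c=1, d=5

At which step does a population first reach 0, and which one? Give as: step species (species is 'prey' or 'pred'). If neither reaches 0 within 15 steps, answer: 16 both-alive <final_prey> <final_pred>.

Answer: 16 both-alive 35 1

Derivation:
Step 1: prey: 22+4-15=11; pred: 18+3-9=12
Step 2: prey: 11+2-5=8; pred: 12+1-6=7
Step 3: prey: 8+1-2=7; pred: 7+0-3=4
Step 4: prey: 7+1-1=7; pred: 4+0-2=2
Step 5: prey: 7+1-0=8; pred: 2+0-1=1
Step 6: prey: 8+1-0=9; pred: 1+0-0=1
Step 7: prey: 9+1-0=10; pred: 1+0-0=1
Step 8: prey: 10+2-0=12; pred: 1+0-0=1
Step 9: prey: 12+2-0=14; pred: 1+0-0=1
Step 10: prey: 14+2-0=16; pred: 1+0-0=1
Step 11: prey: 16+3-0=19; pred: 1+0-0=1
Step 12: prey: 19+3-0=22; pred: 1+0-0=1
Step 13: prey: 22+4-0=26; pred: 1+0-0=1
Step 14: prey: 26+5-1=30; pred: 1+0-0=1
Step 15: prey: 30+6-1=35; pred: 1+0-0=1
No extinction within 15 steps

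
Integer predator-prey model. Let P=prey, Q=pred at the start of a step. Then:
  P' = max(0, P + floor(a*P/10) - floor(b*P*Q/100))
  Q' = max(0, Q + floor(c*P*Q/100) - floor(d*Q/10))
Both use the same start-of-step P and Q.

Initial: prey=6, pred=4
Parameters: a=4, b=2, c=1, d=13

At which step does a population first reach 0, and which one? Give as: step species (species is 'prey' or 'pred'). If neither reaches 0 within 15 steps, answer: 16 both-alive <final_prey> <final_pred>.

Step 1: prey: 6+2-0=8; pred: 4+0-5=0
First extinction: pred at step 1

Answer: 1 pred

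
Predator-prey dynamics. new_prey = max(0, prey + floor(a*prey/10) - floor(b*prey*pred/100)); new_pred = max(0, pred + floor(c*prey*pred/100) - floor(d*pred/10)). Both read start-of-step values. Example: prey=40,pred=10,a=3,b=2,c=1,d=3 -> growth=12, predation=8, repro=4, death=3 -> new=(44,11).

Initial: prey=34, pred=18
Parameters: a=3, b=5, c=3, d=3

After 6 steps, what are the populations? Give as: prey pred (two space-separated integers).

Answer: 0 10

Derivation:
Step 1: prey: 34+10-30=14; pred: 18+18-5=31
Step 2: prey: 14+4-21=0; pred: 31+13-9=35
Step 3: prey: 0+0-0=0; pred: 35+0-10=25
Step 4: prey: 0+0-0=0; pred: 25+0-7=18
Step 5: prey: 0+0-0=0; pred: 18+0-5=13
Step 6: prey: 0+0-0=0; pred: 13+0-3=10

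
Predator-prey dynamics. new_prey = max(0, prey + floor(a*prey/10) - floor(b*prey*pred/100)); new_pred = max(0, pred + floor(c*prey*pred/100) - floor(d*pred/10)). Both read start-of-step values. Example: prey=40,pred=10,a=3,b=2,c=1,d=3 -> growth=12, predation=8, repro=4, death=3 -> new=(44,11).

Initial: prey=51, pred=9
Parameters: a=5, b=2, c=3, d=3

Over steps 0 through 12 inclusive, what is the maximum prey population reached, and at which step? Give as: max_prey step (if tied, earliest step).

Answer: 74 2

Derivation:
Step 1: prey: 51+25-9=67; pred: 9+13-2=20
Step 2: prey: 67+33-26=74; pred: 20+40-6=54
Step 3: prey: 74+37-79=32; pred: 54+119-16=157
Step 4: prey: 32+16-100=0; pred: 157+150-47=260
Step 5: prey: 0+0-0=0; pred: 260+0-78=182
Step 6: prey: 0+0-0=0; pred: 182+0-54=128
Step 7: prey: 0+0-0=0; pred: 128+0-38=90
Step 8: prey: 0+0-0=0; pred: 90+0-27=63
Step 9: prey: 0+0-0=0; pred: 63+0-18=45
Step 10: prey: 0+0-0=0; pred: 45+0-13=32
Step 11: prey: 0+0-0=0; pred: 32+0-9=23
Step 12: prey: 0+0-0=0; pred: 23+0-6=17
Max prey = 74 at step 2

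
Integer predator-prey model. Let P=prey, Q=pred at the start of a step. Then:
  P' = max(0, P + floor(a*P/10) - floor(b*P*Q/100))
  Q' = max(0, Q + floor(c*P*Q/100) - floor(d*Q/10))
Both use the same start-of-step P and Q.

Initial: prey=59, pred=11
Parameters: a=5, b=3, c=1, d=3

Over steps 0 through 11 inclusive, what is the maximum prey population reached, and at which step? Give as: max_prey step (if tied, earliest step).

Step 1: prey: 59+29-19=69; pred: 11+6-3=14
Step 2: prey: 69+34-28=75; pred: 14+9-4=19
Step 3: prey: 75+37-42=70; pred: 19+14-5=28
Step 4: prey: 70+35-58=47; pred: 28+19-8=39
Step 5: prey: 47+23-54=16; pred: 39+18-11=46
Step 6: prey: 16+8-22=2; pred: 46+7-13=40
Step 7: prey: 2+1-2=1; pred: 40+0-12=28
Step 8: prey: 1+0-0=1; pred: 28+0-8=20
Step 9: prey: 1+0-0=1; pred: 20+0-6=14
Step 10: prey: 1+0-0=1; pred: 14+0-4=10
Step 11: prey: 1+0-0=1; pred: 10+0-3=7
Max prey = 75 at step 2

Answer: 75 2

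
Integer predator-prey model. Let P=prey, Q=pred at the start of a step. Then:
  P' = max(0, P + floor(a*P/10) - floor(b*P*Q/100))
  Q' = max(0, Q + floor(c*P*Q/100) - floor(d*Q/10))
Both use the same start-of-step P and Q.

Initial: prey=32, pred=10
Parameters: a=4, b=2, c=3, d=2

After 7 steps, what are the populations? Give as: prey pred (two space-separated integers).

Answer: 0 64

Derivation:
Step 1: prey: 32+12-6=38; pred: 10+9-2=17
Step 2: prey: 38+15-12=41; pred: 17+19-3=33
Step 3: prey: 41+16-27=30; pred: 33+40-6=67
Step 4: prey: 30+12-40=2; pred: 67+60-13=114
Step 5: prey: 2+0-4=0; pred: 114+6-22=98
Step 6: prey: 0+0-0=0; pred: 98+0-19=79
Step 7: prey: 0+0-0=0; pred: 79+0-15=64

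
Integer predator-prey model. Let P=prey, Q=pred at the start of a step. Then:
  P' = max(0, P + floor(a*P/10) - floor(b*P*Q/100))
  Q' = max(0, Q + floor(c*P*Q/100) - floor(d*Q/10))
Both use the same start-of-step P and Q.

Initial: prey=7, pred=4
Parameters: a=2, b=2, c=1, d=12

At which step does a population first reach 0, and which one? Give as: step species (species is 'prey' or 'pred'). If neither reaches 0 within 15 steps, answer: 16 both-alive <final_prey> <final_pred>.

Step 1: prey: 7+1-0=8; pred: 4+0-4=0
First extinction: pred at step 1

Answer: 1 pred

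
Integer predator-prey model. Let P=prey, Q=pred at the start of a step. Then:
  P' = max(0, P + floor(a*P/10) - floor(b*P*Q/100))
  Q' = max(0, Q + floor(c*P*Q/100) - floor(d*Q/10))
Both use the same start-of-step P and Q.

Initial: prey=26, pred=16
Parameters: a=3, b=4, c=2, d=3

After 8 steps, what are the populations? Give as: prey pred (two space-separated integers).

Answer: 2 4

Derivation:
Step 1: prey: 26+7-16=17; pred: 16+8-4=20
Step 2: prey: 17+5-13=9; pred: 20+6-6=20
Step 3: prey: 9+2-7=4; pred: 20+3-6=17
Step 4: prey: 4+1-2=3; pred: 17+1-5=13
Step 5: prey: 3+0-1=2; pred: 13+0-3=10
Step 6: prey: 2+0-0=2; pred: 10+0-3=7
Step 7: prey: 2+0-0=2; pred: 7+0-2=5
Step 8: prey: 2+0-0=2; pred: 5+0-1=4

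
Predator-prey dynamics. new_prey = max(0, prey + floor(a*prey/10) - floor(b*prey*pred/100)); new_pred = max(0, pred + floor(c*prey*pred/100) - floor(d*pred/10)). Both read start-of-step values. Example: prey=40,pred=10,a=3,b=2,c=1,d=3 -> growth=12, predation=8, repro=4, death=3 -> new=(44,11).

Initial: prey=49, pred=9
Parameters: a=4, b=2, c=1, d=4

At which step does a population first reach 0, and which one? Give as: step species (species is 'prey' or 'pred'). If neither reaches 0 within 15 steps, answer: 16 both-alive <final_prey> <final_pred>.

Answer: 16 both-alive 1 2

Derivation:
Step 1: prey: 49+19-8=60; pred: 9+4-3=10
Step 2: prey: 60+24-12=72; pred: 10+6-4=12
Step 3: prey: 72+28-17=83; pred: 12+8-4=16
Step 4: prey: 83+33-26=90; pred: 16+13-6=23
Step 5: prey: 90+36-41=85; pred: 23+20-9=34
Step 6: prey: 85+34-57=62; pred: 34+28-13=49
Step 7: prey: 62+24-60=26; pred: 49+30-19=60
Step 8: prey: 26+10-31=5; pred: 60+15-24=51
Step 9: prey: 5+2-5=2; pred: 51+2-20=33
Step 10: prey: 2+0-1=1; pred: 33+0-13=20
Step 11: prey: 1+0-0=1; pred: 20+0-8=12
Step 12: prey: 1+0-0=1; pred: 12+0-4=8
Step 13: prey: 1+0-0=1; pred: 8+0-3=5
Step 14: prey: 1+0-0=1; pred: 5+0-2=3
Step 15: prey: 1+0-0=1; pred: 3+0-1=2
No extinction within 15 steps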